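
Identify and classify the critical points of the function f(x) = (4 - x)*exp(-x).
f'(x) = (x - 5)*exp(-x)

Solve f'(x) = 0:
  f'(x) = (x - 5)·exp(-x) and exp(-x) > 0 for every x, so f'(x) = 0 ⇔ x - 5 = 0.
  x - 5 = 0.
  ⇒ x = 5

f''(x) = (6 - x)*exp(-x)
Second-derivative test at each critical point:
  f''(5) = 0.0067 > 0 → local minimum

Critical points: x = 5 (local minimum)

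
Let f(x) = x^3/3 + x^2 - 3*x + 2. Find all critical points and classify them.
f'(x) = x^2 + 2*x - 3

Solve f'(x) = 0:
  Factor: x^2 + 2*x - 3 = (x - 1)*(x + 3) = 0.
  ⇒ x = -3, 1

f''(x) = 2*x + 2
Second-derivative test at each critical point:
  f''(-3) = -4 < 0 → local maximum
  f''(1) = 4 > 0 → local minimum

Critical points: x = -3 (local maximum); x = 1 (local minimum)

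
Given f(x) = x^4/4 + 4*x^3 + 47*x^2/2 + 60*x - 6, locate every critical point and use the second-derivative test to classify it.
f'(x) = x^3 + 12*x^2 + 47*x + 60

Solve f'(x) = 0:
  Factor: x^3 + 12*x^2 + 47*x + 60 = (x + 3)*(x + 4)*(x + 5) = 0.
  ⇒ x = -5, -4, -3

f''(x) = 3*x^2 + 24*x + 47
Second-derivative test at each critical point:
  f''(-5) = 2 > 0 → local minimum
  f''(-4) = -1 < 0 → local maximum
  f''(-3) = 2 > 0 → local minimum

Critical points: x = -5 (local minimum); x = -4 (local maximum); x = -3 (local minimum)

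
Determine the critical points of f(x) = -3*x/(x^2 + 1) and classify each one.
f'(x) = 3*(x^2 - 1)/(x^2 + 1)^2

Solve f'(x) = 0:
  f'(x) = 3*(x - 1)*(x + 1)/(x^2 + 1)^2; the denominator is positive wherever f is defined, so f'(x) = 0 ⇔ 3*x^2 - 3 = 0.
  Factor: 3*x^2 - 3 = 3*(x - 1)*(x + 1) = 0.
  ⇒ x = -1, 1

f''(x) = 6*x*(3 - x^2)/(x^2 + 1)^3
Second-derivative test at each critical point:
  f''(-1) = -3/2 < 0 → local maximum
  f''(1) = 3/2 > 0 → local minimum

Critical points: x = -1 (local maximum); x = 1 (local minimum)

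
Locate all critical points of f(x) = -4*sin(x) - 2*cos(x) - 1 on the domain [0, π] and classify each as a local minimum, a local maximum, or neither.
f'(x) = 2*sin(x) - 4*cos(x)

Solve f'(x) = 0 on [0, π]:
  f'(x) = 0 ⇔ -4*cos(x) = -2*sin(x) ⇔ tan(x) = 2, i.e. x = arctan(2) + nπ; keep the solutions lying in [0, π].
  ⇒ x = atan(2) ≈ 1.1071

f''(x) = 4*sin(x) + 2*cos(x)
Second-derivative test at each critical point:
  f''(1.1071) = 4.4721 > 0 → local minimum

Critical points: x = atan(2) ≈ 1.1071 (local minimum)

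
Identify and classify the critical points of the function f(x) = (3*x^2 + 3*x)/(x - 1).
f'(x) = 3*(x^2 - 2*x - 1)/(x^2 - 2*x + 1)

Solve f'(x) = 0:
  f'(x) = 3*(x^2 - 2*x - 1)/(x - 1)^2; the denominator is positive wherever f is defined, so f'(x) = 0 ⇔ 3*x^2 - 6*x - 3 = 0.
  Factor: 3*x^2 - 6*x - 3 = 3*(x^2 - 2*x - 1); x^2 - 2*x - 1 = 0 has no rational roots; quadratic formula: x = (2 ± √8)/2.
  ⇒ x = 1 - sqrt(2) ≈ -0.4142, 1 + sqrt(2) ≈ 2.4142

f''(x) = 12/(x^3 - 3*x^2 + 3*x - 1)
Second-derivative test at each critical point:
  f''(-0.4142) = -4.2426 < 0 → local maximum
  f''(2.4142) = 4.2426 > 0 → local minimum

Critical points: x = 1 - sqrt(2) ≈ -0.4142 (local maximum); x = 1 + sqrt(2) ≈ 2.4142 (local minimum)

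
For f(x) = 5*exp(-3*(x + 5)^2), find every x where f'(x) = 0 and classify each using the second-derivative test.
f'(x) = 30*(-x - 5)*exp(-3*(x + 5)^2)

Solve f'(x) = 0:
  f'(x) = (-30*x - 150)·exp(-3*(x + 5)^2) and exp(-3*(x + 5)^2) > 0 for every x, so f'(x) = 0 ⇔ -30*x - 150 = 0.
  Factor: -30*x - 150 = -30*(x + 5) = 0.
  ⇒ x = -5

f''(x) = 30*(6*(x + 5)^2 - 1)*exp(-3*(x + 5)^2)
Second-derivative test at each critical point:
  f''(-5) = -30 < 0 → local maximum

Critical points: x = -5 (local maximum)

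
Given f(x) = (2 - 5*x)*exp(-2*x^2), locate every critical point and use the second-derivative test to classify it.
f'(x) = (4*x*(5*x - 2) - 5)*exp(-2*x^2)

Solve f'(x) = 0:
  f'(x) = (20*x^2 - 8*x - 5)·exp(-2*x^2) and exp(-2*x^2) > 0 for every x, so f'(x) = 0 ⇔ 20*x^2 - 8*x - 5 = 0.
  20*x^2 - 8*x - 5 = 0 has no rational roots; quadratic formula: x = (8 ± √464)/40.
  ⇒ x = 1/5 - sqrt(29)/10 ≈ -0.3385, 1/5 + sqrt(29)/10 ≈ 0.7385

f''(x) = 4*(4*x^2*(2 - 5*x) + 15*x - 2)*exp(-2*x^2)
Second-derivative test at each critical point:
  f''(-0.3385) = -17.1287 < 0 → local maximum
  f''(0.7385) = 7.2364 > 0 → local minimum

Critical points: x = 1/5 - sqrt(29)/10 ≈ -0.3385 (local maximum); x = 1/5 + sqrt(29)/10 ≈ 0.7385 (local minimum)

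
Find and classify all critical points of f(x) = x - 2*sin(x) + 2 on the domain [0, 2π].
f'(x) = 1 - 2*cos(x)

Solve f'(x) = 0 on [0, 2π]:
  f'(x) = 0 ⇔ cos(x) = 1/2, i.e. x = ±arccos(1/2) + 2nπ; keep the solutions lying in [0, 2π].
  ⇒ x = pi/3 ≈ 1.0472, 5*pi/3 ≈ 5.2360

f''(x) = 2*sin(x)
Second-derivative test at each critical point:
  f''(1.0472) = 1.7321 > 0 → local minimum
  f''(5.2360) = -1.7321 < 0 → local maximum

Critical points: x = pi/3 ≈ 1.0472 (local minimum); x = 5*pi/3 ≈ 5.2360 (local maximum)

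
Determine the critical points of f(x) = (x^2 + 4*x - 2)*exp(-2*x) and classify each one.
f'(x) = 2*(-x^2 - 3*x + 4)*exp(-2*x)

Solve f'(x) = 0:
  f'(x) = (-2*x^2 - 6*x + 8)·exp(-2*x) and exp(-2*x) > 0 for every x, so f'(x) = 0 ⇔ -2*x^2 - 6*x + 8 = 0.
  Factor: -2*x^2 - 6*x + 8 = -2*(x - 1)*(x + 4) = 0.
  ⇒ x = -4, 1

f''(x) = 2*(2*x^2 + 4*x - 11)*exp(-2*x)
Second-derivative test at each critical point:
  f''(-4) = 29809.5799 > 0 → local minimum
  f''(1) = -1.3534 < 0 → local maximum

Critical points: x = -4 (local minimum); x = 1 (local maximum)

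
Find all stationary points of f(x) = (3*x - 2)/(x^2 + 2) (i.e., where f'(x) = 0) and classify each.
f'(x) = (-3*x^2 + 4*x + 6)/(x^4 + 4*x^2 + 4)

Solve f'(x) = 0:
  f'(x) = -(3*x^2 - 4*x - 6)/(x^2 + 2)^2; the denominator is positive wherever f is defined, so f'(x) = 0 ⇔ -3*x^2 + 4*x + 6 = 0.
  3*x^2 - 4*x - 6 = 0 has no rational roots; quadratic formula: x = (4 ± √88)/6.
  ⇒ x = 2/3 - sqrt(22)/3 ≈ -0.8968, 2/3 + sqrt(22)/3 ≈ 2.2301

f''(x) = 2*(4*x^2*(3*x - 2) + (2 - 9*x)*(x^2 + 2))/(x^2 + 2)^3
Second-derivative test at each critical point:
  f''(-0.8968) = 1.1929 > 0 → local minimum
  f''(2.2301) = -0.1929 < 0 → local maximum

Critical points: x = 2/3 - sqrt(22)/3 ≈ -0.8968 (local minimum); x = 2/3 + sqrt(22)/3 ≈ 2.2301 (local maximum)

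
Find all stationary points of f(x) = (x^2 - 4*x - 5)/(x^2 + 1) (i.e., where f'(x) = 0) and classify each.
f'(x) = 4*(x^2 + 3*x - 1)/(x^4 + 2*x^2 + 1)

Solve f'(x) = 0:
  f'(x) = 4*(x^2 + 3*x - 1)/(x^2 + 1)^2; the denominator is positive wherever f is defined, so f'(x) = 0 ⇔ 4*x^2 + 12*x - 4 = 0.
  Factor: 4*x^2 + 12*x - 4 = 4*(x^2 + 3*x - 1); x^2 + 3*x - 1 = 0 has no rational roots; quadratic formula: x = (-3 ± √13)/2.
  ⇒ x = -sqrt(13)/2 - 3/2 ≈ -3.3028, -3/2 + sqrt(13)/2 ≈ 0.3028

f''(x) = 4*(-2*x^3 - 9*x^2 + 6*x + 3)/(x^6 + 3*x^4 + 3*x^2 + 1)
Second-derivative test at each critical point:
  f''(-3.3028) = -0.1017 < 0 → local maximum
  f''(0.3028) = 12.1017 > 0 → local minimum

Critical points: x = -sqrt(13)/2 - 3/2 ≈ -3.3028 (local maximum); x = -3/2 + sqrt(13)/2 ≈ 0.3028 (local minimum)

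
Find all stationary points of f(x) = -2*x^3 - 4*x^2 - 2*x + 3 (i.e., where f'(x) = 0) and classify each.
f'(x) = -6*x^2 - 8*x - 2

Solve f'(x) = 0:
  Factor: -6*x^2 - 8*x - 2 = -2*(x + 1)*(3*x + 1) = 0.
  ⇒ x = -1, -1/3

f''(x) = -12*x - 8
Second-derivative test at each critical point:
  f''(-1) = 4 > 0 → local minimum
  f''(-1/3) = -4 < 0 → local maximum

Critical points: x = -1 (local minimum); x = -1/3 (local maximum)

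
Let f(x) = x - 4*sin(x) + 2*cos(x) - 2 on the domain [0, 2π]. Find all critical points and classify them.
f'(x) = -2*sin(x) - 4*cos(x) + 1

Solve f'(x) = 0 on [0, 2π]:
  f'(x) = 0 ⇔ -2*sin(x) - 4*cos(x) = -1. Write the left side as R·cos(x + φ) with R = √((-4)² + 2²) = 2*sqrt(5), cos φ = -2*sqrt(5)/5, sin φ = sqrt(5)/5; then cos(x + φ) = -sqrt(5)/10. Solve for x and keep the solutions lying in [0, 2π].
  ⇒ x = atan((1 + 2*sqrt(19))/(2 - sqrt(19))) + pi ≈ 1.8089, atan((1 - 2*sqrt(19))/(2 + sqrt(19))) + 2*pi ≈ 5.4015

f''(x) = 4*sin(x) - 2*cos(x)
Second-derivative test at each critical point:
  f''(1.8089) = 4.3589 > 0 → local minimum
  f''(5.4015) = -4.3589 < 0 → local maximum

Critical points: x = atan((1 + 2*sqrt(19))/(2 - sqrt(19))) + pi ≈ 1.8089 (local minimum); x = atan((1 - 2*sqrt(19))/(2 + sqrt(19))) + 2*pi ≈ 5.4015 (local maximum)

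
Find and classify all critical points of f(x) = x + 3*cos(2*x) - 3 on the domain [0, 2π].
f'(x) = 1 - 6*sin(2*x)

Solve f'(x) = 0 on [0, 2π]:
  f'(x) = 0 ⇔ sin(2*x) = 1/6, i.e. 2*x = arcsin(1/6) + 2nπ or 2*x = π − arcsin(1/6) + 2nπ; keep the solutions lying in [0, 2π].
  ⇒ x = asin(1/6)/2 ≈ 0.0837, -asin(1/6)/2 + pi/2 ≈ 1.4871, asin(1/6)/2 + pi ≈ 3.2253, -asin(1/6)/2 + 3*pi/2 ≈ 4.6287

f''(x) = -12*cos(2*x)
Second-derivative test at each critical point:
  f''(0.0837) = -11.8322 < 0 → local maximum
  f''(1.4871) = 11.8322 > 0 → local minimum
  f''(3.2253) = -11.8322 < 0 → local maximum
  f''(4.6287) = 11.8322 > 0 → local minimum

Critical points: x = asin(1/6)/2 ≈ 0.0837 (local maximum); x = -asin(1/6)/2 + pi/2 ≈ 1.4871 (local minimum); x = asin(1/6)/2 + pi ≈ 3.2253 (local maximum); x = -asin(1/6)/2 + 3*pi/2 ≈ 4.6287 (local minimum)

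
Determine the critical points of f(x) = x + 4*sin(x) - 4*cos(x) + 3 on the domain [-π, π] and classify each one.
f'(x) = 4*sqrt(2)*sin(x + pi/4) + 1

Solve f'(x) = 0 on [-π, π]:
  f'(x) = 0 ⇔ 4*sin(x) + 4*cos(x) = -1. Write the left side as R·cos(x + φ) with R = √(4² + (-4)²) = 4*sqrt(2), cos φ = sqrt(2)/2, sin φ = -sqrt(2)/2; then cos(x + φ) = -sqrt(2)/8. Solve for x and keep the solutions lying in [-π, π].
  ⇒ x = atan((-sqrt(31) - 1)/(-1 + sqrt(31))) ≈ -0.9631, atan((-1 + sqrt(31))/(-sqrt(31) - 1)) + pi ≈ 2.5339

f''(x) = 4*sqrt(2)*cos(x + pi/4)
Second-derivative test at each critical point:
  f''(-0.9631) = 5.5678 > 0 → local minimum
  f''(2.5339) = -5.5678 < 0 → local maximum

Critical points: x = atan((-sqrt(31) - 1)/(-1 + sqrt(31))) ≈ -0.9631 (local minimum); x = atan((-1 + sqrt(31))/(-sqrt(31) - 1)) + pi ≈ 2.5339 (local maximum)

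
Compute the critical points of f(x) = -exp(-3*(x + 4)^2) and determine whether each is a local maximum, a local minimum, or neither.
f'(x) = 6*(x + 4)*exp(-3*(x + 4)^2)

Solve f'(x) = 0:
  f'(x) = (6*x + 24)·exp(-3*(x + 4)^2) and exp(-3*(x + 4)^2) > 0 for every x, so f'(x) = 0 ⇔ 6*x + 24 = 0.
  Factor: 6*x + 24 = 6*(x + 4) = 0.
  ⇒ x = -4

f''(x) = 6*(1 - 6*(x + 4)^2)*exp(-3*(x + 4)^2)
Second-derivative test at each critical point:
  f''(-4) = 6 > 0 → local minimum

Critical points: x = -4 (local minimum)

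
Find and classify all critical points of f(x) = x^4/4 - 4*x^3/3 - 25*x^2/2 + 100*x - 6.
f'(x) = x^3 - 4*x^2 - 25*x + 100

Solve f'(x) = 0:
  Factor: x^3 - 4*x^2 - 25*x + 100 = (x - 5)*(x - 4)*(x + 5) = 0.
  ⇒ x = -5, 4, 5

f''(x) = 3*x^2 - 8*x - 25
Second-derivative test at each critical point:
  f''(-5) = 90 > 0 → local minimum
  f''(4) = -9 < 0 → local maximum
  f''(5) = 10 > 0 → local minimum

Critical points: x = -5 (local minimum); x = 4 (local maximum); x = 5 (local minimum)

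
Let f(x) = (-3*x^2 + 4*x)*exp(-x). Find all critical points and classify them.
f'(x) = (3*x^2 - 10*x + 4)*exp(-x)

Solve f'(x) = 0:
  f'(x) = (3*x^2 - 10*x + 4)·exp(-x) and exp(-x) > 0 for every x, so f'(x) = 0 ⇔ 3*x^2 - 10*x + 4 = 0.
  3*x^2 - 10*x + 4 = 0 has no rational roots; quadratic formula: x = (10 ± √52)/6.
  ⇒ x = 5/3 - sqrt(13)/3 ≈ 0.4648, sqrt(13)/3 + 5/3 ≈ 2.8685

f''(x) = (-3*x^2 + 16*x - 14)*exp(-x)
Second-derivative test at each critical point:
  f''(0.4648) = -4.5304 < 0 → local maximum
  f''(2.8685) = 0.4095 > 0 → local minimum

Critical points: x = 5/3 - sqrt(13)/3 ≈ 0.4648 (local maximum); x = sqrt(13)/3 + 5/3 ≈ 2.8685 (local minimum)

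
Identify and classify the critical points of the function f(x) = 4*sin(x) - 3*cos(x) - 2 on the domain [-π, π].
f'(x) = 3*sin(x) + 4*cos(x)

Solve f'(x) = 0 on [-π, π]:
  f'(x) = 0 ⇔ 4*cos(x) = -3*sin(x) ⇔ tan(x) = -4/3, i.e. x = arctan(-4/3) + nπ; keep the solutions lying in [-π, π].
  ⇒ x = -atan(4/3) ≈ -0.9273, pi - atan(4/3) ≈ 2.2143

f''(x) = -4*sin(x) + 3*cos(x)
Second-derivative test at each critical point:
  f''(-0.9273) = 5 > 0 → local minimum
  f''(2.2143) = -5 < 0 → local maximum

Critical points: x = -atan(4/3) ≈ -0.9273 (local minimum); x = pi - atan(4/3) ≈ 2.2143 (local maximum)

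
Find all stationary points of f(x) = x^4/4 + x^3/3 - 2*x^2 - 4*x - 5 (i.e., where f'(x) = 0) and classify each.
f'(x) = x^3 + x^2 - 4*x - 4

Solve f'(x) = 0:
  Factor: x^3 + x^2 - 4*x - 4 = (x - 2)*(x + 1)*(x + 2) = 0.
  ⇒ x = -2, -1, 2

f''(x) = 3*x^2 + 2*x - 4
Second-derivative test at each critical point:
  f''(-2) = 4 > 0 → local minimum
  f''(-1) = -3 < 0 → local maximum
  f''(2) = 12 > 0 → local minimum

Critical points: x = -2 (local minimum); x = -1 (local maximum); x = 2 (local minimum)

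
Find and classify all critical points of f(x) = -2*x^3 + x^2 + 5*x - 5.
f'(x) = -6*x^2 + 2*x + 5

Solve f'(x) = 0:
  6*x^2 - 2*x - 5 = 0 has no rational roots; quadratic formula: x = (2 ± √124)/12.
  ⇒ x = 1/6 - sqrt(31)/6 ≈ -0.7613, 1/6 + sqrt(31)/6 ≈ 1.0946

f''(x) = 2 - 12*x
Second-derivative test at each critical point:
  f''(-0.7613) = 11.1355 > 0 → local minimum
  f''(1.0946) = -11.1355 < 0 → local maximum

Critical points: x = 1/6 - sqrt(31)/6 ≈ -0.7613 (local minimum); x = 1/6 + sqrt(31)/6 ≈ 1.0946 (local maximum)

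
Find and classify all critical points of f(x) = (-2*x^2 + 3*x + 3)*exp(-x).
f'(x) = x*(2*x - 7)*exp(-x)

Solve f'(x) = 0:
  f'(x) = (2*x^2 - 7*x)·exp(-x) and exp(-x) > 0 for every x, so f'(x) = 0 ⇔ 2*x^2 - 7*x = 0.
  Factor: 2*x^2 - 7*x = x*(2*x - 7) = 0.
  ⇒ x = 0, 7/2

f''(x) = (-2*x^2 + 11*x - 7)*exp(-x)
Second-derivative test at each critical point:
  f''(0) = -7 < 0 → local maximum
  f''(7/2) = 0.2114 > 0 → local minimum

Critical points: x = 0 (local maximum); x = 7/2 (local minimum)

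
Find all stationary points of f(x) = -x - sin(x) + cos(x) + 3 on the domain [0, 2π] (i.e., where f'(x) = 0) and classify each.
f'(x) = -sqrt(2)*sin(x + pi/4) - 1

Solve f'(x) = 0 on [0, 2π]:
  f'(x) = 0 ⇔ -sin(x) - cos(x) = 1. Write the left side as R·cos(x + φ) with R = √((-1)² + 1²) = sqrt(2), cos φ = -sqrt(2)/2, sin φ = sqrt(2)/2; then cos(x + φ) = sqrt(2)/2. Solve for x and keep the solutions lying in [0, 2π].
  ⇒ x = pi ≈ 3.1416, 3*pi/2 ≈ 4.7124

f''(x) = sin(x) - cos(x)
Second-derivative test at each critical point:
  f''(3.1416) = 1 > 0 → local minimum
  f''(4.7124) = -1 < 0 → local maximum

Critical points: x = pi ≈ 3.1416 (local minimum); x = 3*pi/2 ≈ 4.7124 (local maximum)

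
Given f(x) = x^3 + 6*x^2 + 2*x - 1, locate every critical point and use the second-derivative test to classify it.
f'(x) = 3*x^2 + 12*x + 2

Solve f'(x) = 0:
  3*x^2 + 12*x + 2 = 0 has no rational roots; quadratic formula: x = (-12 ± √120)/6.
  ⇒ x = -2 - sqrt(30)/3 ≈ -3.8257, -2 + sqrt(30)/3 ≈ -0.1743

f''(x) = 6*x + 12
Second-derivative test at each critical point:
  f''(-3.8257) = -10.9545 < 0 → local maximum
  f''(-0.1743) = 10.9545 > 0 → local minimum

Critical points: x = -2 - sqrt(30)/3 ≈ -3.8257 (local maximum); x = -2 + sqrt(30)/3 ≈ -0.1743 (local minimum)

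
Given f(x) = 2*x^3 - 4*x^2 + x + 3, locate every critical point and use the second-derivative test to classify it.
f'(x) = 6*x^2 - 8*x + 1

Solve f'(x) = 0:
  6*x^2 - 8*x + 1 = 0 has no rational roots; quadratic formula: x = (8 ± √40)/12.
  ⇒ x = 2/3 - sqrt(10)/6 ≈ 0.1396, sqrt(10)/6 + 2/3 ≈ 1.1937

f''(x) = 12*x - 8
Second-derivative test at each critical point:
  f''(0.1396) = -6.3246 < 0 → local maximum
  f''(1.1937) = 6.3246 > 0 → local minimum

Critical points: x = 2/3 - sqrt(10)/6 ≈ 0.1396 (local maximum); x = sqrt(10)/6 + 2/3 ≈ 1.1937 (local minimum)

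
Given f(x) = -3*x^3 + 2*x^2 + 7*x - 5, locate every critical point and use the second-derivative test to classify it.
f'(x) = -9*x^2 + 4*x + 7

Solve f'(x) = 0:
  9*x^2 - 4*x - 7 = 0 has no rational roots; quadratic formula: x = (4 ± √268)/18.
  ⇒ x = 2/9 - sqrt(67)/9 ≈ -0.6873, 2/9 + sqrt(67)/9 ≈ 1.1317

f''(x) = 4 - 18*x
Second-derivative test at each critical point:
  f''(-0.6873) = 16.3707 > 0 → local minimum
  f''(1.1317) = -16.3707 < 0 → local maximum

Critical points: x = 2/9 - sqrt(67)/9 ≈ -0.6873 (local minimum); x = 2/9 + sqrt(67)/9 ≈ 1.1317 (local maximum)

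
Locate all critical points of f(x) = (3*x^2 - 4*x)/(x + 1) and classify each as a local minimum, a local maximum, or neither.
f'(x) = (3*x^2 + 6*x - 4)/(x^2 + 2*x + 1)

Solve f'(x) = 0:
  f'(x) = (3*x^2 + 6*x - 4)/(x + 1)^2; the denominator is positive wherever f is defined, so f'(x) = 0 ⇔ 3*x^2 + 6*x - 4 = 0.
  3*x^2 + 6*x - 4 = 0 has no rational roots; quadratic formula: x = (-6 ± √84)/6.
  ⇒ x = -sqrt(21)/3 - 1 ≈ -2.5275, -1 + sqrt(21)/3 ≈ 0.5275

f''(x) = 14/(x^3 + 3*x^2 + 3*x + 1)
Second-derivative test at each critical point:
  f''(-2.5275) = -3.9279 < 0 → local maximum
  f''(0.5275) = 3.9279 > 0 → local minimum

Critical points: x = -sqrt(21)/3 - 1 ≈ -2.5275 (local maximum); x = -1 + sqrt(21)/3 ≈ 0.5275 (local minimum)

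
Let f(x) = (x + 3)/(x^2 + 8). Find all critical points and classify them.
f'(x) = (x^2 - 2*x*(x + 3) + 8)/(x^2 + 8)^2

Solve f'(x) = 0:
  f'(x) = -(x^2 + 6*x - 8)/(x^2 + 8)^2; the denominator is positive wherever f is defined, so f'(x) = 0 ⇔ -x^2 - 6*x + 8 = 0.
  x^2 + 6*x - 8 = 0 has no rational roots; quadratic formula: x = (-6 ± √68)/2.
  ⇒ x = -sqrt(17) - 3 ≈ -7.1231, -3 + sqrt(17) ≈ 1.1231

f''(x) = 2*(4*x^2*(x + 3) - 3*(x + 1)*(x^2 + 8))/(x^2 + 8)^3
Second-derivative test at each critical point:
  f''(-7.1231) = 0.0024 > 0 → local minimum
  f''(1.1231) = -0.0961 < 0 → local maximum

Critical points: x = -sqrt(17) - 3 ≈ -7.1231 (local minimum); x = -3 + sqrt(17) ≈ 1.1231 (local maximum)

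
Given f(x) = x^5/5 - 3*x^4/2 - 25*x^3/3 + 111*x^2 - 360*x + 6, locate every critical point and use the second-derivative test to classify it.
f'(x) = x^4 - 6*x^3 - 25*x^2 + 222*x - 360

Solve f'(x) = 0:
  Factor: x^4 - 6*x^3 - 25*x^2 + 222*x - 360 = (x - 5)*(x - 4)*(x - 3)*(x + 6) = 0.
  ⇒ x = -6, 3, 4, 5

f''(x) = 4*x^3 - 18*x^2 - 50*x + 222
Second-derivative test at each critical point:
  f''(-6) = -990 < 0 → local maximum
  f''(3) = 18 > 0 → local minimum
  f''(4) = -10 < 0 → local maximum
  f''(5) = 22 > 0 → local minimum

Critical points: x = -6 (local maximum); x = 3 (local minimum); x = 4 (local maximum); x = 5 (local minimum)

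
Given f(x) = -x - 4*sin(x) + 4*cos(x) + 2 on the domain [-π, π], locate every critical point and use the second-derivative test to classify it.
f'(x) = -4*sqrt(2)*sin(x + pi/4) - 1

Solve f'(x) = 0 on [-π, π]:
  f'(x) = 0 ⇔ -4*sin(x) - 4*cos(x) = 1. Write the left side as R·cos(x + φ) with R = √((-4)² + 4²) = 4*sqrt(2), cos φ = -sqrt(2)/2, sin φ = sqrt(2)/2; then cos(x + φ) = sqrt(2)/8. Solve for x and keep the solutions lying in [-π, π].
  ⇒ x = atan((-sqrt(31) - 1)/(-1 + sqrt(31))) ≈ -0.9631, atan((-1 + sqrt(31))/(-sqrt(31) - 1)) + pi ≈ 2.5339

f''(x) = -4*sqrt(2)*cos(x + pi/4)
Second-derivative test at each critical point:
  f''(-0.9631) = -5.5678 < 0 → local maximum
  f''(2.5339) = 5.5678 > 0 → local minimum

Critical points: x = atan((-sqrt(31) - 1)/(-1 + sqrt(31))) ≈ -0.9631 (local maximum); x = atan((-1 + sqrt(31))/(-sqrt(31) - 1)) + pi ≈ 2.5339 (local minimum)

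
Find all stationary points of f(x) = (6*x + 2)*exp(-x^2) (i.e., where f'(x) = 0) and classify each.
f'(x) = 2*(-2*x*(3*x + 1) + 3)*exp(-x^2)

Solve f'(x) = 0:
  f'(x) = (-12*x^2 - 4*x + 6)·exp(-x^2) and exp(-x^2) > 0 for every x, so f'(x) = 0 ⇔ -12*x^2 - 4*x + 6 = 0.
  Factor: -12*x^2 - 4*x + 6 = -2*(6*x^2 + 2*x - 3); 6*x^2 + 2*x - 3 = 0 has no rational roots; quadratic formula: x = (-2 ± √76)/12.
  ⇒ x = -sqrt(19)/6 - 1/6 ≈ -0.8931, -1/6 + sqrt(19)/6 ≈ 0.5598

f''(x) = 4*(2*x^2*(3*x + 1) - 9*x - 1)*exp(-x^2)
Second-derivative test at each critical point:
  f''(-0.8931) = 7.8522 > 0 → local minimum
  f''(0.5598) = -12.7447 < 0 → local maximum

Critical points: x = -sqrt(19)/6 - 1/6 ≈ -0.8931 (local minimum); x = -1/6 + sqrt(19)/6 ≈ 0.5598 (local maximum)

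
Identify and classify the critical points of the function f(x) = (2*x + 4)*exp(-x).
f'(x) = 2*(-x - 1)*exp(-x)

Solve f'(x) = 0:
  f'(x) = (-2*x - 2)·exp(-x) and exp(-x) > 0 for every x, so f'(x) = 0 ⇔ -2*x - 2 = 0.
  Factor: -2*x - 2 = -2*(x + 1) = 0.
  ⇒ x = -1

f''(x) = 2*x*exp(-x)
Second-derivative test at each critical point:
  f''(-1) = -5.4366 < 0 → local maximum

Critical points: x = -1 (local maximum)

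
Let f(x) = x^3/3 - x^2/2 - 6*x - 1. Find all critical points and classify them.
f'(x) = x^2 - x - 6

Solve f'(x) = 0:
  Factor: x^2 - x - 6 = (x - 3)*(x + 2) = 0.
  ⇒ x = -2, 3

f''(x) = 2*x - 1
Second-derivative test at each critical point:
  f''(-2) = -5 < 0 → local maximum
  f''(3) = 5 > 0 → local minimum

Critical points: x = -2 (local maximum); x = 3 (local minimum)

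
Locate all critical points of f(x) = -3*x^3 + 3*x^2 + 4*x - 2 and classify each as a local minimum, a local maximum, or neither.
f'(x) = -9*x^2 + 6*x + 4

Solve f'(x) = 0:
  9*x^2 - 6*x - 4 = 0 has no rational roots; quadratic formula: x = (6 ± √180)/18.
  ⇒ x = 1/3 - sqrt(5)/3 ≈ -0.4120, 1/3 + sqrt(5)/3 ≈ 1.0787

f''(x) = 6 - 18*x
Second-derivative test at each critical point:
  f''(-0.4120) = 13.4164 > 0 → local minimum
  f''(1.0787) = -13.4164 < 0 → local maximum

Critical points: x = 1/3 - sqrt(5)/3 ≈ -0.4120 (local minimum); x = 1/3 + sqrt(5)/3 ≈ 1.0787 (local maximum)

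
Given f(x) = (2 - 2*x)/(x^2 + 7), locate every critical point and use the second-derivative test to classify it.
f'(x) = 2*(-x^2 + 2*x*(x - 1) - 7)/(x^2 + 7)^2

Solve f'(x) = 0:
  f'(x) = 2*(x^2 - 2*x - 7)/(x^2 + 7)^2; the denominator is positive wherever f is defined, so f'(x) = 0 ⇔ 2*x^2 - 4*x - 14 = 0.
  Factor: 2*x^2 - 4*x - 14 = 2*(x^2 - 2*x - 7); x^2 - 2*x - 7 = 0 has no rational roots; quadratic formula: x = (2 ± √32)/2.
  ⇒ x = 1 - 2*sqrt(2) ≈ -1.8284, 1 + 2*sqrt(2) ≈ 3.8284

f''(x) = 4*(4*x^2*(1 - x) + (3*x - 1)*(x^2 + 7))/(x^2 + 7)^3
Second-derivative test at each critical point:
  f''(-1.8284) = -0.1058 < 0 → local maximum
  f''(3.8284) = 0.0241 > 0 → local minimum

Critical points: x = 1 - 2*sqrt(2) ≈ -1.8284 (local maximum); x = 1 + 2*sqrt(2) ≈ 3.8284 (local minimum)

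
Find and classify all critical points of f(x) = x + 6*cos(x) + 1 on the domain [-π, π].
f'(x) = 1 - 6*sin(x)

Solve f'(x) = 0 on [-π, π]:
  f'(x) = 0 ⇔ sin(x) = 1/6, i.e. x = arcsin(1/6) + 2nπ or x = π − arcsin(1/6) + 2nπ; keep the solutions lying in [-π, π].
  ⇒ x = asin(1/6) ≈ 0.1674, pi - asin(1/6) ≈ 2.9741

f''(x) = -6*cos(x)
Second-derivative test at each critical point:
  f''(0.1674) = -5.9161 < 0 → local maximum
  f''(2.9741) = 5.9161 > 0 → local minimum

Critical points: x = asin(1/6) ≈ 0.1674 (local maximum); x = pi - asin(1/6) ≈ 2.9741 (local minimum)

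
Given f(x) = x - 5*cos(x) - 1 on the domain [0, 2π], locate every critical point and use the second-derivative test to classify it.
f'(x) = 5*sin(x) + 1

Solve f'(x) = 0 on [0, 2π]:
  f'(x) = 0 ⇔ sin(x) = -1/5, i.e. x = arcsin(-1/5) + 2nπ or x = π − arcsin(-1/5) + 2nπ; keep the solutions lying in [0, 2π].
  ⇒ x = asin(1/5) + pi ≈ 3.3430, -asin(1/5) + 2*pi ≈ 6.0818

f''(x) = 5*cos(x)
Second-derivative test at each critical point:
  f''(3.3430) = -4.8990 < 0 → local maximum
  f''(6.0818) = 4.8990 > 0 → local minimum

Critical points: x = asin(1/5) + pi ≈ 3.3430 (local maximum); x = -asin(1/5) + 2*pi ≈ 6.0818 (local minimum)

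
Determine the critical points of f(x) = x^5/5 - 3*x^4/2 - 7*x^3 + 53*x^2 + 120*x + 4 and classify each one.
f'(x) = x^4 - 6*x^3 - 21*x^2 + 106*x + 120

Solve f'(x) = 0:
  Factor: x^4 - 6*x^3 - 21*x^2 + 106*x + 120 = (x - 6)*(x - 5)*(x + 1)*(x + 4) = 0.
  ⇒ x = -4, -1, 5, 6

f''(x) = 4*x^3 - 18*x^2 - 42*x + 106
Second-derivative test at each critical point:
  f''(-4) = -270 < 0 → local maximum
  f''(-1) = 126 > 0 → local minimum
  f''(5) = -54 < 0 → local maximum
  f''(6) = 70 > 0 → local minimum

Critical points: x = -4 (local maximum); x = -1 (local minimum); x = 5 (local maximum); x = 6 (local minimum)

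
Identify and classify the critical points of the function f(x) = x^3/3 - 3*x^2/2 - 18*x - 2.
f'(x) = x^2 - 3*x - 18

Solve f'(x) = 0:
  Factor: x^2 - 3*x - 18 = (x - 6)*(x + 3) = 0.
  ⇒ x = -3, 6

f''(x) = 2*x - 3
Second-derivative test at each critical point:
  f''(-3) = -9 < 0 → local maximum
  f''(6) = 9 > 0 → local minimum

Critical points: x = -3 (local maximum); x = 6 (local minimum)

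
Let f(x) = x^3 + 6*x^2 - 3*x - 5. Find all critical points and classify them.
f'(x) = 3*x^2 + 12*x - 3

Solve f'(x) = 0:
  Factor: 3*x^2 + 12*x - 3 = 3*(x^2 + 4*x - 1); x^2 + 4*x - 1 = 0 has no rational roots; quadratic formula: x = (-4 ± √20)/2.
  ⇒ x = -sqrt(5) - 2 ≈ -4.2361, -2 + sqrt(5) ≈ 0.2361

f''(x) = 6*x + 12
Second-derivative test at each critical point:
  f''(-4.2361) = -13.4164 < 0 → local maximum
  f''(0.2361) = 13.4164 > 0 → local minimum

Critical points: x = -sqrt(5) - 2 ≈ -4.2361 (local maximum); x = -2 + sqrt(5) ≈ 0.2361 (local minimum)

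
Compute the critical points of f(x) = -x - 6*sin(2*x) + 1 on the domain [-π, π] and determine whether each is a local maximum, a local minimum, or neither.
f'(x) = 24*sin(x)^2 - 13

Solve f'(x) = 0 on [-π, π]:
  f'(x) = 0 ⇔ cos(2*x) = -1/12, i.e. 2*x = ±arccos(-1/12) + 2nπ; keep the solutions lying in [-π, π].
  ⇒ x = -pi + acos(-1/12)/2 ≈ -2.3145, -acos(-1/12)/2 ≈ -0.8271, acos(-1/12)/2 ≈ 0.8271, pi - acos(-1/12)/2 ≈ 2.3145

f''(x) = 24*sin(2*x)
Second-derivative test at each critical point:
  f''(-2.3145) = 23.9165 > 0 → local minimum
  f''(-0.8271) = -23.9165 < 0 → local maximum
  f''(0.8271) = 23.9165 > 0 → local minimum
  f''(2.3145) = -23.9165 < 0 → local maximum

Critical points: x = -pi + acos(-1/12)/2 ≈ -2.3145 (local minimum); x = -acos(-1/12)/2 ≈ -0.8271 (local maximum); x = acos(-1/12)/2 ≈ 0.8271 (local minimum); x = pi - acos(-1/12)/2 ≈ 2.3145 (local maximum)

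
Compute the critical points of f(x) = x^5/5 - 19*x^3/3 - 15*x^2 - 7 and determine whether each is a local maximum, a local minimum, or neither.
f'(x) = x*(x^3 - 19*x - 30)

Solve f'(x) = 0:
  Factor: x^4 - 19*x^2 - 30*x = x*(x - 5)*(x + 2)*(x + 3) = 0.
  ⇒ x = -3, -2, 0, 5

f''(x) = 4*x^3 - 38*x - 30
Second-derivative test at each critical point:
  f''(-3) = -24 < 0 → local maximum
  f''(-2) = 14 > 0 → local minimum
  f''(0) = -30 < 0 → local maximum
  f''(5) = 280 > 0 → local minimum

Critical points: x = -3 (local maximum); x = -2 (local minimum); x = 0 (local maximum); x = 5 (local minimum)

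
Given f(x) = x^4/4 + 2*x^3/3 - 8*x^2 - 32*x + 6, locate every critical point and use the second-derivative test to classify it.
f'(x) = x^3 + 2*x^2 - 16*x - 32

Solve f'(x) = 0:
  Factor: x^3 + 2*x^2 - 16*x - 32 = (x - 4)*(x + 2)*(x + 4) = 0.
  ⇒ x = -4, -2, 4

f''(x) = 3*x^2 + 4*x - 16
Second-derivative test at each critical point:
  f''(-4) = 16 > 0 → local minimum
  f''(-2) = -12 < 0 → local maximum
  f''(4) = 48 > 0 → local minimum

Critical points: x = -4 (local minimum); x = -2 (local maximum); x = 4 (local minimum)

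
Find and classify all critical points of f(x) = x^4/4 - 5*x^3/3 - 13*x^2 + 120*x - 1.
f'(x) = x^3 - 5*x^2 - 26*x + 120

Solve f'(x) = 0:
  Factor: x^3 - 5*x^2 - 26*x + 120 = (x - 6)*(x - 4)*(x + 5) = 0.
  ⇒ x = -5, 4, 6

f''(x) = 3*x^2 - 10*x - 26
Second-derivative test at each critical point:
  f''(-5) = 99 > 0 → local minimum
  f''(4) = -18 < 0 → local maximum
  f''(6) = 22 > 0 → local minimum

Critical points: x = -5 (local minimum); x = 4 (local maximum); x = 6 (local minimum)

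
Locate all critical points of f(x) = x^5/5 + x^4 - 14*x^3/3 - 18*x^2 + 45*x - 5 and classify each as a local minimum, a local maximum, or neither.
f'(x) = x^4 + 4*x^3 - 14*x^2 - 36*x + 45

Solve f'(x) = 0:
  Factor: x^4 + 4*x^3 - 14*x^2 - 36*x + 45 = (x - 3)*(x - 1)*(x + 3)*(x + 5) = 0.
  ⇒ x = -5, -3, 1, 3

f''(x) = 4*x^3 + 12*x^2 - 28*x - 36
Second-derivative test at each critical point:
  f''(-5) = -96 < 0 → local maximum
  f''(-3) = 48 > 0 → local minimum
  f''(1) = -48 < 0 → local maximum
  f''(3) = 96 > 0 → local minimum

Critical points: x = -5 (local maximum); x = -3 (local minimum); x = 1 (local maximum); x = 3 (local minimum)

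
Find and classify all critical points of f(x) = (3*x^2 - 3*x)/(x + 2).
f'(x) = 3*(x^2 + 4*x - 2)/(x^2 + 4*x + 4)

Solve f'(x) = 0:
  f'(x) = 3*(x^2 + 4*x - 2)/(x + 2)^2; the denominator is positive wherever f is defined, so f'(x) = 0 ⇔ 3*x^2 + 12*x - 6 = 0.
  Factor: 3*x^2 + 12*x - 6 = 3*(x^2 + 4*x - 2); x^2 + 4*x - 2 = 0 has no rational roots; quadratic formula: x = (-4 ± √24)/2.
  ⇒ x = -sqrt(6) - 2 ≈ -4.4495, -2 + sqrt(6) ≈ 0.4495

f''(x) = 36/(x^3 + 6*x^2 + 12*x + 8)
Second-derivative test at each critical point:
  f''(-4.4495) = -2.4495 < 0 → local maximum
  f''(0.4495) = 2.4495 > 0 → local minimum

Critical points: x = -sqrt(6) - 2 ≈ -4.4495 (local maximum); x = -2 + sqrt(6) ≈ 0.4495 (local minimum)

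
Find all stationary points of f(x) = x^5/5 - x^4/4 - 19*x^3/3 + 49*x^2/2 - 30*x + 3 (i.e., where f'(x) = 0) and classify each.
f'(x) = x^4 - x^3 - 19*x^2 + 49*x - 30

Solve f'(x) = 0:
  Factor: x^4 - x^3 - 19*x^2 + 49*x - 30 = (x - 3)*(x - 2)*(x - 1)*(x + 5) = 0.
  ⇒ x = -5, 1, 2, 3

f''(x) = 4*x^3 - 3*x^2 - 38*x + 49
Second-derivative test at each critical point:
  f''(-5) = -336 < 0 → local maximum
  f''(1) = 12 > 0 → local minimum
  f''(2) = -7 < 0 → local maximum
  f''(3) = 16 > 0 → local minimum

Critical points: x = -5 (local maximum); x = 1 (local minimum); x = 2 (local maximum); x = 3 (local minimum)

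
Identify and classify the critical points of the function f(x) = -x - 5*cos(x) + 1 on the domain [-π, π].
f'(x) = 5*sin(x) - 1

Solve f'(x) = 0 on [-π, π]:
  f'(x) = 0 ⇔ sin(x) = 1/5, i.e. x = arcsin(1/5) + 2nπ or x = π − arcsin(1/5) + 2nπ; keep the solutions lying in [-π, π].
  ⇒ x = asin(1/5) ≈ 0.2014, pi - asin(1/5) ≈ 2.9402

f''(x) = 5*cos(x)
Second-derivative test at each critical point:
  f''(0.2014) = 4.8990 > 0 → local minimum
  f''(2.9402) = -4.8990 < 0 → local maximum

Critical points: x = asin(1/5) ≈ 0.2014 (local minimum); x = pi - asin(1/5) ≈ 2.9402 (local maximum)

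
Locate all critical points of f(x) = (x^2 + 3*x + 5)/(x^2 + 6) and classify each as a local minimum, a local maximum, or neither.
f'(x) = (-3*x^2 + 2*x + 18)/(x^4 + 12*x^2 + 36)

Solve f'(x) = 0:
  f'(x) = -(3*x^2 - 2*x - 18)/(x^2 + 6)^2; the denominator is positive wherever f is defined, so f'(x) = 0 ⇔ -3*x^2 + 2*x + 18 = 0.
  3*x^2 - 2*x - 18 = 0 has no rational roots; quadratic formula: x = (2 ± √220)/6.
  ⇒ x = 1/3 - sqrt(55)/3 ≈ -2.1387, 1/3 + sqrt(55)/3 ≈ 2.8054

f''(x) = 6*(x^3 - x^2 - 18*x + 2)/(x^6 + 18*x^4 + 108*x^2 + 216)
Second-derivative test at each critical point:
  f''(-2.1387) = 0.1327 > 0 → local minimum
  f''(2.8054) = -0.0771 < 0 → local maximum

Critical points: x = 1/3 - sqrt(55)/3 ≈ -2.1387 (local minimum); x = 1/3 + sqrt(55)/3 ≈ 2.8054 (local maximum)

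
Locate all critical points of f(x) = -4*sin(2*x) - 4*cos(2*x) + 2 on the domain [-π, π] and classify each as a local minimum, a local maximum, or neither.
f'(x) = -8*sqrt(2)*cos(2*x + pi/4)

Solve f'(x) = 0 on [-π, π]:
  f'(x) = 0 ⇔ -4*cos(2*x) = -4*sin(2*x) ⇔ tan(2*x) = 1, i.e. 2*x = arctan(1) + nπ; keep the solutions lying in [-π, π].
  ⇒ x = -7*pi/8 ≈ -2.7489, -3*pi/8 ≈ -1.1781, pi/8 ≈ 0.3927, 5*pi/8 ≈ 1.9635

f''(x) = 16*sqrt(2)*sin(2*x + pi/4)
Second-derivative test at each critical point:
  f''(-2.7489) = 22.6274 > 0 → local minimum
  f''(-1.1781) = -22.6274 < 0 → local maximum
  f''(0.3927) = 22.6274 > 0 → local minimum
  f''(1.9635) = -22.6274 < 0 → local maximum

Critical points: x = -7*pi/8 ≈ -2.7489 (local minimum); x = -3*pi/8 ≈ -1.1781 (local maximum); x = pi/8 ≈ 0.3927 (local minimum); x = 5*pi/8 ≈ 1.9635 (local maximum)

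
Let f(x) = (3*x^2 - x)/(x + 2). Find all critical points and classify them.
f'(x) = (3*x^2 + 12*x - 2)/(x^2 + 4*x + 4)

Solve f'(x) = 0:
  f'(x) = (3*x^2 + 12*x - 2)/(x + 2)^2; the denominator is positive wherever f is defined, so f'(x) = 0 ⇔ 3*x^2 + 12*x - 2 = 0.
  3*x^2 + 12*x - 2 = 0 has no rational roots; quadratic formula: x = (-12 ± √168)/6.
  ⇒ x = -sqrt(42)/3 - 2 ≈ -4.1602, -2 + sqrt(42)/3 ≈ 0.1602

f''(x) = 28/(x^3 + 6*x^2 + 12*x + 8)
Second-derivative test at each critical point:
  f''(-4.1602) = -2.7775 < 0 → local maximum
  f''(0.1602) = 2.7775 > 0 → local minimum

Critical points: x = -sqrt(42)/3 - 2 ≈ -4.1602 (local maximum); x = -2 + sqrt(42)/3 ≈ 0.1602 (local minimum)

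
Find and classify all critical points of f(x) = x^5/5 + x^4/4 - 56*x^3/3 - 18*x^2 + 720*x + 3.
f'(x) = x^4 + x^3 - 56*x^2 - 36*x + 720

Solve f'(x) = 0:
  Factor: x^4 + x^3 - 56*x^2 - 36*x + 720 = (x - 6)*(x - 4)*(x + 5)*(x + 6) = 0.
  ⇒ x = -6, -5, 4, 6

f''(x) = 4*x^3 + 3*x^2 - 112*x - 36
Second-derivative test at each critical point:
  f''(-6) = -120 < 0 → local maximum
  f''(-5) = 99 > 0 → local minimum
  f''(4) = -180 < 0 → local maximum
  f''(6) = 264 > 0 → local minimum

Critical points: x = -6 (local maximum); x = -5 (local minimum); x = 4 (local maximum); x = 6 (local minimum)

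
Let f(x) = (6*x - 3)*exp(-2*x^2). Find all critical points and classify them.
f'(x) = 6*(-2*x*(2*x - 1) + 1)*exp(-2*x^2)

Solve f'(x) = 0:
  f'(x) = (-24*x^2 + 12*x + 6)·exp(-2*x^2) and exp(-2*x^2) > 0 for every x, so f'(x) = 0 ⇔ -24*x^2 + 12*x + 6 = 0.
  Factor: -24*x^2 + 12*x + 6 = -6*(4*x^2 - 2*x - 1); 4*x^2 - 2*x - 1 = 0 has no rational roots; quadratic formula: x = (2 ± √20)/8.
  ⇒ x = 1/4 - sqrt(5)/4 ≈ -0.3090, 1/4 + sqrt(5)/4 ≈ 0.8090

f''(x) = 12*(4*x^2*(2*x - 1) - 6*x + 1)*exp(-2*x^2)
Second-derivative test at each critical point:
  f''(-0.3090) = 22.1678 > 0 → local minimum
  f''(0.8090) = -7.2472 < 0 → local maximum

Critical points: x = 1/4 - sqrt(5)/4 ≈ -0.3090 (local minimum); x = 1/4 + sqrt(5)/4 ≈ 0.8090 (local maximum)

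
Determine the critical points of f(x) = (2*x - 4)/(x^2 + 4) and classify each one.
f'(x) = 2*(x^2 - 2*x*(x - 2) + 4)/(x^2 + 4)^2

Solve f'(x) = 0:
  f'(x) = -2*(x^2 - 4*x - 4)/(x^2 + 4)^2; the denominator is positive wherever f is defined, so f'(x) = 0 ⇔ -2*x^2 + 8*x + 8 = 0.
  Factor: -2*x^2 + 8*x + 8 = -2*(x^2 - 4*x - 4); x^2 - 4*x - 4 = 0 has no rational roots; quadratic formula: x = (4 ± √32)/2.
  ⇒ x = 2 - 2*sqrt(2) ≈ -0.8284, 2 + 2*sqrt(2) ≈ 4.8284

f''(x) = 4*(4*x^2*(x - 2) + (2 - 3*x)*(x^2 + 4))/(x^2 + 4)^3
Second-derivative test at each critical point:
  f''(-0.8284) = 0.5152 > 0 → local minimum
  f''(4.8284) = -0.0152 < 0 → local maximum

Critical points: x = 2 - 2*sqrt(2) ≈ -0.8284 (local minimum); x = 2 + 2*sqrt(2) ≈ 4.8284 (local maximum)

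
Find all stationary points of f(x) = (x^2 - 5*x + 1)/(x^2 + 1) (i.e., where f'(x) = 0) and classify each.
f'(x) = 5*(x^2 - 1)/(x^4 + 2*x^2 + 1)

Solve f'(x) = 0:
  f'(x) = 5*(x - 1)*(x + 1)/(x^2 + 1)^2; the denominator is positive wherever f is defined, so f'(x) = 0 ⇔ 5*x^2 - 5 = 0.
  Factor: 5*x^2 - 5 = 5*(x - 1)*(x + 1) = 0.
  ⇒ x = -1, 1

f''(x) = 10*x*(3 - x^2)/(x^6 + 3*x^4 + 3*x^2 + 1)
Second-derivative test at each critical point:
  f''(-1) = -5/2 < 0 → local maximum
  f''(1) = 5/2 > 0 → local minimum

Critical points: x = -1 (local maximum); x = 1 (local minimum)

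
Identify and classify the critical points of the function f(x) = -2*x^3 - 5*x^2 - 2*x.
f'(x) = -6*x^2 - 10*x - 2

Solve f'(x) = 0:
  Factor: -6*x^2 - 10*x - 2 = -2*(3*x^2 + 5*x + 1); 3*x^2 + 5*x + 1 = 0 has no rational roots; quadratic formula: x = (-5 ± √13)/6.
  ⇒ x = -5/6 - sqrt(13)/6 ≈ -1.4343, -5/6 + sqrt(13)/6 ≈ -0.2324

f''(x) = -12*x - 10
Second-derivative test at each critical point:
  f''(-1.4343) = 7.2111 > 0 → local minimum
  f''(-0.2324) = -7.2111 < 0 → local maximum

Critical points: x = -5/6 - sqrt(13)/6 ≈ -1.4343 (local minimum); x = -5/6 + sqrt(13)/6 ≈ -0.2324 (local maximum)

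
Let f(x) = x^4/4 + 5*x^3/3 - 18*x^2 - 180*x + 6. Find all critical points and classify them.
f'(x) = x^3 + 5*x^2 - 36*x - 180

Solve f'(x) = 0:
  Factor: x^3 + 5*x^2 - 36*x - 180 = (x - 6)*(x + 5)*(x + 6) = 0.
  ⇒ x = -6, -5, 6

f''(x) = 3*x^2 + 10*x - 36
Second-derivative test at each critical point:
  f''(-6) = 12 > 0 → local minimum
  f''(-5) = -11 < 0 → local maximum
  f''(6) = 132 > 0 → local minimum

Critical points: x = -6 (local minimum); x = -5 (local maximum); x = 6 (local minimum)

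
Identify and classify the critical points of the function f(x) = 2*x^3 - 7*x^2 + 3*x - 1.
f'(x) = 6*x^2 - 14*x + 3

Solve f'(x) = 0:
  6*x^2 - 14*x + 3 = 0 has no rational roots; quadratic formula: x = (14 ± √124)/12.
  ⇒ x = 7/6 - sqrt(31)/6 ≈ 0.2387, sqrt(31)/6 + 7/6 ≈ 2.0946

f''(x) = 12*x - 14
Second-derivative test at each critical point:
  f''(0.2387) = -11.1355 < 0 → local maximum
  f''(2.0946) = 11.1355 > 0 → local minimum

Critical points: x = 7/6 - sqrt(31)/6 ≈ 0.2387 (local maximum); x = sqrt(31)/6 + 7/6 ≈ 2.0946 (local minimum)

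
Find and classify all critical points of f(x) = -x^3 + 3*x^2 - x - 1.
f'(x) = -3*x^2 + 6*x - 1

Solve f'(x) = 0:
  3*x^2 - 6*x + 1 = 0 has no rational roots; quadratic formula: x = (6 ± √24)/6.
  ⇒ x = 1 - sqrt(6)/3 ≈ 0.1835, sqrt(6)/3 + 1 ≈ 1.8165

f''(x) = 6 - 6*x
Second-derivative test at each critical point:
  f''(0.1835) = 4.8990 > 0 → local minimum
  f''(1.8165) = -4.8990 < 0 → local maximum

Critical points: x = 1 - sqrt(6)/3 ≈ 0.1835 (local minimum); x = sqrt(6)/3 + 1 ≈ 1.8165 (local maximum)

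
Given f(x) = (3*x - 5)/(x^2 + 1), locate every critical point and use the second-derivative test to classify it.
f'(x) = (-3*x^2 + 10*x + 3)/(x^4 + 2*x^2 + 1)

Solve f'(x) = 0:
  f'(x) = -(3*x^2 - 10*x - 3)/(x^2 + 1)^2; the denominator is positive wherever f is defined, so f'(x) = 0 ⇔ -3*x^2 + 10*x + 3 = 0.
  3*x^2 - 10*x - 3 = 0 has no rational roots; quadratic formula: x = (10 ± √136)/6.
  ⇒ x = 5/3 - sqrt(34)/3 ≈ -0.2770, 5/3 + sqrt(34)/3 ≈ 3.6103

f''(x) = 2*(4*x^2*(3*x - 5) + (5 - 9*x)*(x^2 + 1))/(x^2 + 1)^3
Second-derivative test at each critical point:
  f''(-0.2770) = 10.0592 > 0 → local minimum
  f''(3.6103) = -0.0592 < 0 → local maximum

Critical points: x = 5/3 - sqrt(34)/3 ≈ -0.2770 (local minimum); x = 5/3 + sqrt(34)/3 ≈ 3.6103 (local maximum)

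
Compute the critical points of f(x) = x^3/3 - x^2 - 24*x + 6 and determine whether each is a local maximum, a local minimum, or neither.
f'(x) = x^2 - 2*x - 24

Solve f'(x) = 0:
  Factor: x^2 - 2*x - 24 = (x - 6)*(x + 4) = 0.
  ⇒ x = -4, 6

f''(x) = 2*x - 2
Second-derivative test at each critical point:
  f''(-4) = -10 < 0 → local maximum
  f''(6) = 10 > 0 → local minimum

Critical points: x = -4 (local maximum); x = 6 (local minimum)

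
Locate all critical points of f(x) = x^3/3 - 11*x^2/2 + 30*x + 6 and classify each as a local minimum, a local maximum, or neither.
f'(x) = x^2 - 11*x + 30

Solve f'(x) = 0:
  Factor: x^2 - 11*x + 30 = (x - 6)*(x - 5) = 0.
  ⇒ x = 5, 6

f''(x) = 2*x - 11
Second-derivative test at each critical point:
  f''(5) = -1 < 0 → local maximum
  f''(6) = 1 > 0 → local minimum

Critical points: x = 5 (local maximum); x = 6 (local minimum)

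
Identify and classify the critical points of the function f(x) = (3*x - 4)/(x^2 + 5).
f'(x) = (-3*x^2 + 8*x + 15)/(x^4 + 10*x^2 + 25)

Solve f'(x) = 0:
  f'(x) = -(3*x^2 - 8*x - 15)/(x^2 + 5)^2; the denominator is positive wherever f is defined, so f'(x) = 0 ⇔ -3*x^2 + 8*x + 15 = 0.
  3*x^2 - 8*x - 15 = 0 has no rational roots; quadratic formula: x = (8 ± √244)/6.
  ⇒ x = 4/3 - sqrt(61)/3 ≈ -1.2701, 4/3 + sqrt(61)/3 ≈ 3.9367

f''(x) = 2*(4*x^2*(3*x - 4) + (4 - 9*x)*(x^2 + 5))/(x^2 + 5)^3
Second-derivative test at each critical point:
  f''(-1.2701) = 0.3572 > 0 → local minimum
  f''(3.9367) = -0.0372 < 0 → local maximum

Critical points: x = 4/3 - sqrt(61)/3 ≈ -1.2701 (local minimum); x = 4/3 + sqrt(61)/3 ≈ 3.9367 (local maximum)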